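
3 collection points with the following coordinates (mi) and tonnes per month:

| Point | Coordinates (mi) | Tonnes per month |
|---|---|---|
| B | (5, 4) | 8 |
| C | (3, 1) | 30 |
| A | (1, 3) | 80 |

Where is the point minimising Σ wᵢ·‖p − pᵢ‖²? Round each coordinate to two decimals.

(1.78, 2.56)

The minimiser of Σwᵢ‖p−pᵢ‖² is the weighted centroid p* = (Σwᵢpᵢ)/(Σwᵢ).
Σwᵢ = 118.
Σwᵢxᵢ = 8·5 + 30·3 + 80·1 = 210.
Σwᵢyᵢ = 8·4 + 30·1 + 80·3 = 302.
x* = 210/118 = 1.78, y* = 302/118 = 2.56.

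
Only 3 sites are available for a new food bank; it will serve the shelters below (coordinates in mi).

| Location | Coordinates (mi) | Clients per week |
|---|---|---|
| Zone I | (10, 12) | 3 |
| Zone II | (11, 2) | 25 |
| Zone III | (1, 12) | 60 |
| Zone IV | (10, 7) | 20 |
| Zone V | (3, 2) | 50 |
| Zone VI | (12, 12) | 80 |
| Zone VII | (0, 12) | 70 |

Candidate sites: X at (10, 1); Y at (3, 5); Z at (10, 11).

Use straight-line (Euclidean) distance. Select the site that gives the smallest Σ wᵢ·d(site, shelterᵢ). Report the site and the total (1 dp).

Z, total 2305.2 mi

Total weighted distance at each candidate:
  X (10, 1): total = 3329.7
  Y (3, 5): total = 2421.0
  Z (10, 11): total = 2305.2
Minimum is at Z with total 2305.2 mi.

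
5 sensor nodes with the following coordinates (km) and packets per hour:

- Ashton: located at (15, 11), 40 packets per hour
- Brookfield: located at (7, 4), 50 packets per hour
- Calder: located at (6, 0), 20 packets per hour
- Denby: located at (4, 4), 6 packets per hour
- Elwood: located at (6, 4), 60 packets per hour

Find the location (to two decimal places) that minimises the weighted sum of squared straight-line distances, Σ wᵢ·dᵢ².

The minimiser of Σwᵢ‖p−pᵢ‖² is the weighted centroid p* = (Σwᵢpᵢ)/(Σwᵢ).
Σwᵢ = 176.
Σwᵢxᵢ = 40·15 + 50·7 + 20·6 + 6·4 + 60·6 = 1454.
Σwᵢyᵢ = 40·11 + 50·4 + 20·0 + 6·4 + 60·4 = 904.
x* = 1454/176 = 8.26, y* = 904/176 = 5.14.

(8.26, 5.14)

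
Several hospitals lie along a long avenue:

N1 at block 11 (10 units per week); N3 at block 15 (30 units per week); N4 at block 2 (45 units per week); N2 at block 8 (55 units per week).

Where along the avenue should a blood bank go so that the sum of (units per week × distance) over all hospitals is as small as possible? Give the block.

x = 8

For a sum of weighted absolute distances on a line, the optimum is the weighted median (not the mean). Total weight W = 140; half-weight = 70.
Sort by position and accumulate weight:
  block 2 (N4, w=45) → cum 45
  block 8 (N2, w=55) → cum 100  ≥ 70 → median here
  block 11 (N1, w=10) → cum 110
  block 15 (N3, w=30) → cum 140
Optimal location: block 8.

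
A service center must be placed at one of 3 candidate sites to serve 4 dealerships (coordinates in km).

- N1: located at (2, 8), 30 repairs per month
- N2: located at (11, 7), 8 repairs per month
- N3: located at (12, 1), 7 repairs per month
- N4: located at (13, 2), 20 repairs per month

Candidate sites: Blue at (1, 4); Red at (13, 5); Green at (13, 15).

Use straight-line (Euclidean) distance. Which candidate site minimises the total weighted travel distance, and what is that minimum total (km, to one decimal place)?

Total weighted distance at each candidate:
  Blue (1, 4): total = 530.3
  Red (13, 5): total = 453.5
  Green (13, 15): total = 815.4
Minimum is at Red with total 453.5 km.

Red, total 453.5 km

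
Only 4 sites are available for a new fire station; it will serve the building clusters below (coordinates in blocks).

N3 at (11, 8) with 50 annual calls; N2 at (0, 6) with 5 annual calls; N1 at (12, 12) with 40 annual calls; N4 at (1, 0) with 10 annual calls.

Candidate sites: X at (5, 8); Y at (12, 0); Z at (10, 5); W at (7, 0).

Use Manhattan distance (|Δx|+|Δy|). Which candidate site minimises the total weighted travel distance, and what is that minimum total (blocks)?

Total weighted distance at each candidate:
  X (5, 8): total = 895
  Y (12, 0): total = 1130
  Z (10, 5): total = 755
  W (7, 0): total = 1405
Minimum is at Z with total 755 blocks.

Z, total 755 blocks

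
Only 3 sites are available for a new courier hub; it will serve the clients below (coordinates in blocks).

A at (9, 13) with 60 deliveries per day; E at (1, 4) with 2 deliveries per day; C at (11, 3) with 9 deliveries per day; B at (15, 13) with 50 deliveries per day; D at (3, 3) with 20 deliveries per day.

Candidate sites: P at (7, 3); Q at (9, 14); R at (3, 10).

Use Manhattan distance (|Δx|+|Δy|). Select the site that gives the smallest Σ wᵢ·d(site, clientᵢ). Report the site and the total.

Q, total 903 blocks

Total weighted distance at each candidate:
  P (7, 3): total = 1750
  Q (9, 14): total = 903
  R (3, 10): total = 1581
Minimum is at Q with total 903 blocks.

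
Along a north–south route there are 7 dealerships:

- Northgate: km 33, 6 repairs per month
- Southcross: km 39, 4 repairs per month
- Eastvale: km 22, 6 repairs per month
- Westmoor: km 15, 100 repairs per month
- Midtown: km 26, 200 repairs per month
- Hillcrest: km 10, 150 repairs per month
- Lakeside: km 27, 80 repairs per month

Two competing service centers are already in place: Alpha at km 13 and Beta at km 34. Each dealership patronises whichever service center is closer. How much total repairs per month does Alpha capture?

256

The indifferent point is the midpoint (13+34)/2 = 23.5; dealerships left of it (closer to Alpha at 13) go to Alpha, those right go to Beta.
  Hillcrest at 10 (w=150) → Alpha
  Westmoor at 15 (w=100) → Alpha
  Eastvale at 22 (w=6) → Alpha
  Midtown at 26 (w=200) → Beta
  Lakeside at 27 (w=80) → Beta
  Northgate at 33 (w=6) → Beta
  Southcross at 39 (w=4) → Beta
Alpha captures 256; Beta captures 290.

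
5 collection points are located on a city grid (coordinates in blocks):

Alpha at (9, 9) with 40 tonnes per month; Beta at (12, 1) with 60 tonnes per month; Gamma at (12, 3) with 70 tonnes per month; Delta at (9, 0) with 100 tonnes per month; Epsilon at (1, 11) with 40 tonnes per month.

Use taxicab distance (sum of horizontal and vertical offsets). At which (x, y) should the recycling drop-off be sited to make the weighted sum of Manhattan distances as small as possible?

Manhattan distance separates: Σwᵢ(|x−xᵢ|+|y−yᵢ|) = Σwᵢ|x−xᵢ| + Σwᵢ|y−yᵢ|, so x and y are optimised independently as 1-D weighted medians.
Total weight W = 310; half = 155.
x-coordinate, sorted with cumulative weight:
  x=1 (Epsilon, w=40) cum 40
  x=9 (Alpha, w=40) cum 80
  x=9 (Delta, w=100) cum 180  ← median
  x=12 (Beta, w=60) cum 240
  x=12 (Gamma, w=70) cum 310
⇒ x* = 9
y-coordinate, sorted with cumulative weight:
  y=0 (Delta, w=100) cum 100
  y=1 (Beta, w=60) cum 160  ← median
  y=3 (Gamma, w=70) cum 230
  y=9 (Alpha, w=40) cum 270
  y=11 (Epsilon, w=40) cum 310
⇒ y* = 1

(9, 1)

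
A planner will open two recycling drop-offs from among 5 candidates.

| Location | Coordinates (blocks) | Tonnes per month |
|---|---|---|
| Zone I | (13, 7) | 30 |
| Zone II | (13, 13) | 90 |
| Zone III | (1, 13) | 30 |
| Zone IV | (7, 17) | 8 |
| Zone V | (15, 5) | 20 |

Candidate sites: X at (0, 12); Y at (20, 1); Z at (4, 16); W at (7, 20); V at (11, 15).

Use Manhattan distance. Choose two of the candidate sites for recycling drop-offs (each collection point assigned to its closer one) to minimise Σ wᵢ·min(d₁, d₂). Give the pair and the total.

Evaluate every pair (each demand assigned to the nearer of the two):
  {X, V}: total = 1048
  {Z, V}: total = 1152
  {Y, V}: total = 1248
  {W, V}: total = 1324
  {Y, Z}: total = 1862
  {X, Y}: total = 1986
  {X, Z}: total = 2152
  {Y, W}: total = 2154
  {X, W}: total = 2234
  {Z, W}: total = 2264
Best pair: {X, V} with total 1048.

{X, V}, total 1048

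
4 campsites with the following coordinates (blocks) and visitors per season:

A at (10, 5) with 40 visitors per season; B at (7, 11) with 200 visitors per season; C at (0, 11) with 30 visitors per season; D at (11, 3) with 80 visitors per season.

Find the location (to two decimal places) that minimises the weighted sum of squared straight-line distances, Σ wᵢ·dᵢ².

The minimiser of Σwᵢ‖p−pᵢ‖² is the weighted centroid p* = (Σwᵢpᵢ)/(Σwᵢ).
Σwᵢ = 350.
Σwᵢxᵢ = 40·10 + 200·7 + 30·0 + 80·11 = 2680.
Σwᵢyᵢ = 40·5 + 200·11 + 30·11 + 80·3 = 2970.
x* = 2680/350 = 7.66, y* = 2970/350 = 8.49.

(7.66, 8.49)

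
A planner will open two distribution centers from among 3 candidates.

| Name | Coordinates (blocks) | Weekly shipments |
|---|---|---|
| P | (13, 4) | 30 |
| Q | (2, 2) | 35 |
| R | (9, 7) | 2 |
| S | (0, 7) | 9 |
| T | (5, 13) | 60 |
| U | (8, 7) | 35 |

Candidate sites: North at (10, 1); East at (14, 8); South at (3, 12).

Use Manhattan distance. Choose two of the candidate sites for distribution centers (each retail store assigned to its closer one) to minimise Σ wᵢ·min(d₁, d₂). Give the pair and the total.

Evaluate every pair (each demand assigned to the nearer of the two):
  {North, South}: total = 1041
  {East, South}: total = 1044
  {North, East}: total = 1697
Best pair: {North, South} with total 1041.

{North, South}, total 1041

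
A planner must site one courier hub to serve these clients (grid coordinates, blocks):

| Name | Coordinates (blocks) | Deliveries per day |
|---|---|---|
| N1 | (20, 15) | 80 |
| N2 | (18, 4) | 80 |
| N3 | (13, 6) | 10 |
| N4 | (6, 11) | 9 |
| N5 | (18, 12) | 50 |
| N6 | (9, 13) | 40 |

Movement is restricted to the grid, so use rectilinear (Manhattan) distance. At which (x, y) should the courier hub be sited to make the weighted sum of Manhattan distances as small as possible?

(18, 12)

Manhattan distance separates: Σwᵢ(|x−xᵢ|+|y−yᵢ|) = Σwᵢ|x−xᵢ| + Σwᵢ|y−yᵢ|, so x and y are optimised independently as 1-D weighted medians.
Total weight W = 269; half = 134.5.
x-coordinate, sorted with cumulative weight:
  x=6 (N4, w=9) cum 9
  x=9 (N6, w=40) cum 49
  x=13 (N3, w=10) cum 59
  x=18 (N2, w=80) cum 139  ← median
  x=18 (N5, w=50) cum 189
  x=20 (N1, w=80) cum 269
⇒ x* = 18
y-coordinate, sorted with cumulative weight:
  y=4 (N2, w=80) cum 80
  y=6 (N3, w=10) cum 90
  y=11 (N4, w=9) cum 99
  y=12 (N5, w=50) cum 149  ← median
  y=13 (N6, w=40) cum 189
  y=15 (N1, w=80) cum 269
⇒ y* = 12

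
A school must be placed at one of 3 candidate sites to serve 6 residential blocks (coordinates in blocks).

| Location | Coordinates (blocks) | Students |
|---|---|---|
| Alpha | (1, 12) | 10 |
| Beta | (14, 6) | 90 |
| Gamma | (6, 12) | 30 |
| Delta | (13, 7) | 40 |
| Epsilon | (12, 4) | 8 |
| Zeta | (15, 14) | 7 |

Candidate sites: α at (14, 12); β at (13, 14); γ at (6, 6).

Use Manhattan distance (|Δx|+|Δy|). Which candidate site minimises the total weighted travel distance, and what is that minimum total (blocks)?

α, total 1251 blocks

Total weighted distance at each candidate:
  α (14, 12): total = 1251
  β (13, 14): total = 1602
  γ (6, 6): total = 1513
Minimum is at α with total 1251 blocks.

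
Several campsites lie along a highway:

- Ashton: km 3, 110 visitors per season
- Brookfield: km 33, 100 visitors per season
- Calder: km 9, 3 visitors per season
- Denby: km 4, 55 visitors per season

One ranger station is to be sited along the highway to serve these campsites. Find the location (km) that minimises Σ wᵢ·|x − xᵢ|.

x = 4

For a sum of weighted absolute distances on a line, the optimum is the weighted median (not the mean). Total weight W = 268; half-weight = 134.
Sort by position and accumulate weight:
  km 3 (Ashton, w=110) → cum 110
  km 4 (Denby, w=55) → cum 165  ≥ 134 → median here
  km 9 (Calder, w=3) → cum 168
  km 33 (Brookfield, w=100) → cum 268
Optimal location: km 4.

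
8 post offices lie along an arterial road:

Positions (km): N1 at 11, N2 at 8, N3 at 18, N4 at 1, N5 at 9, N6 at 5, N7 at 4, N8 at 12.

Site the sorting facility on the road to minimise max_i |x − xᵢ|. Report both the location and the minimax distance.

location 9.5, max distance 8.5

The 1-center on a line is the midpoint of the two extreme points: leftmost at 1, rightmost at 18.
Optimal location = (1 + 18)/2 = 9.5; maximum distance = (18 − 1)/2 = 8.5.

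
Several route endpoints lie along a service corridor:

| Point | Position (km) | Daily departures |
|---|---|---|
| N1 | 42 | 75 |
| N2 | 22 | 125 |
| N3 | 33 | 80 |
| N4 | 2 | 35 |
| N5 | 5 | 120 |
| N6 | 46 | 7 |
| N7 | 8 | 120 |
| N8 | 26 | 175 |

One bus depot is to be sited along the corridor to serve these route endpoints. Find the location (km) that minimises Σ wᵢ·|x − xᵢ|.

For a sum of weighted absolute distances on a line, the optimum is the weighted median (not the mean). Total weight W = 737; half-weight = 368.5.
Sort by position and accumulate weight:
  km 2 (N4, w=35) → cum 35
  km 5 (N5, w=120) → cum 155
  km 8 (N7, w=120) → cum 275
  km 22 (N2, w=125) → cum 400  ≥ 368.5 → median here
  km 26 (N8, w=175) → cum 575
  km 33 (N3, w=80) → cum 655
  km 42 (N1, w=75) → cum 730
  km 46 (N6, w=7) → cum 737
Optimal location: km 22.

x = 22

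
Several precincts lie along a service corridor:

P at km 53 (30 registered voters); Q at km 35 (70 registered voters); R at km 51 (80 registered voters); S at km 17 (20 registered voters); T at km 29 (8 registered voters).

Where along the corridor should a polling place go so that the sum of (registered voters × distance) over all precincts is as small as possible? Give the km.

For a sum of weighted absolute distances on a line, the optimum is the weighted median (not the mean). Total weight W = 208; half-weight = 104.
Sort by position and accumulate weight:
  km 17 (S, w=20) → cum 20
  km 29 (T, w=8) → cum 28
  km 35 (Q, w=70) → cum 98
  km 51 (R, w=80) → cum 178  ≥ 104 → median here
  km 53 (P, w=30) → cum 208
Optimal location: km 51.

x = 51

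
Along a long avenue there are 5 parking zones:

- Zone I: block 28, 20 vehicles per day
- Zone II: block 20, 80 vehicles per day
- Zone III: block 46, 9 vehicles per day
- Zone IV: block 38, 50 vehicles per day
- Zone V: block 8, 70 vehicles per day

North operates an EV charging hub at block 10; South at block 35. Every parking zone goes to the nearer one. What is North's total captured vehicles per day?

150

The indifferent point is the midpoint (10+35)/2 = 22.5; parking zones left of it (closer to North at 10) go to North, those right go to South.
  Zone V at 8 (w=70) → North
  Zone II at 20 (w=80) → North
  Zone I at 28 (w=20) → South
  Zone IV at 38 (w=50) → South
  Zone III at 46 (w=9) → South
North captures 150; South captures 79.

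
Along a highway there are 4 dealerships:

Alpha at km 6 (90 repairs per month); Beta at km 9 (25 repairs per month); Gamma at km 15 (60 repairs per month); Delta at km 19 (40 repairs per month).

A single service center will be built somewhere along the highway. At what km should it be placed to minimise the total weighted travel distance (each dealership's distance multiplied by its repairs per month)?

For a sum of weighted absolute distances on a line, the optimum is the weighted median (not the mean). Total weight W = 215; half-weight = 107.5.
Sort by position and accumulate weight:
  km 6 (Alpha, w=90) → cum 90
  km 9 (Beta, w=25) → cum 115  ≥ 107.5 → median here
  km 15 (Gamma, w=60) → cum 175
  km 19 (Delta, w=40) → cum 215
Optimal location: km 9.

x = 9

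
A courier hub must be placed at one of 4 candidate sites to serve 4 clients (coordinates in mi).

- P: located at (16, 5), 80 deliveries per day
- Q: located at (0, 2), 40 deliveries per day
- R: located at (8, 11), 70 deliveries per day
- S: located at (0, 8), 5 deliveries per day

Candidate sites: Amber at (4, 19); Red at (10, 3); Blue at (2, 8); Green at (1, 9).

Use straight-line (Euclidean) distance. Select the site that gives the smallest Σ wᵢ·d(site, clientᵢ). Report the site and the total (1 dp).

Total weighted distance at each candidate:
  Amber (4, 19): total = 2858.3
  Red (10, 3): total = 1541.1
  Blue (2, 8): total = 1878.0
  Green (1, 9): total = 2041.5
Minimum is at Red with total 1541.1 mi.

Red, total 1541.1 mi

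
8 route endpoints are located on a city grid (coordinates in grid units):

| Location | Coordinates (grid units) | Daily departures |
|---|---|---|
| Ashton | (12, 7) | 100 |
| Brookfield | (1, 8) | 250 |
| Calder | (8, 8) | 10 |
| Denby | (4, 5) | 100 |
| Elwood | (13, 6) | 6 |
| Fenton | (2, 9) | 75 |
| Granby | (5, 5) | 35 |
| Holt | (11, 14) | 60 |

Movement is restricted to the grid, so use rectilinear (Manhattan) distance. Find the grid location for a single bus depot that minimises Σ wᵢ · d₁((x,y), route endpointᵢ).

Manhattan distance separates: Σwᵢ(|x−xᵢ|+|y−yᵢ|) = Σwᵢ|x−xᵢ| + Σwᵢ|y−yᵢ|, so x and y are optimised independently as 1-D weighted medians.
Total weight W = 636; half = 318.
x-coordinate, sorted with cumulative weight:
  x=1 (Brookfield, w=250) cum 250
  x=2 (Fenton, w=75) cum 325  ← median
  x=4 (Denby, w=100) cum 425
  x=5 (Granby, w=35) cum 460
  x=8 (Calder, w=10) cum 470
  x=11 (Holt, w=60) cum 530
  x=12 (Ashton, w=100) cum 630
  x=13 (Elwood, w=6) cum 636
⇒ x* = 2
y-coordinate, sorted with cumulative weight:
  y=5 (Denby, w=100) cum 100
  y=5 (Granby, w=35) cum 135
  y=6 (Elwood, w=6) cum 141
  y=7 (Ashton, w=100) cum 241
  y=8 (Brookfield, w=250) cum 491  ← median
  y=8 (Calder, w=10) cum 501
  y=9 (Fenton, w=75) cum 576
  y=14 (Holt, w=60) cum 636
⇒ y* = 8

(2, 8)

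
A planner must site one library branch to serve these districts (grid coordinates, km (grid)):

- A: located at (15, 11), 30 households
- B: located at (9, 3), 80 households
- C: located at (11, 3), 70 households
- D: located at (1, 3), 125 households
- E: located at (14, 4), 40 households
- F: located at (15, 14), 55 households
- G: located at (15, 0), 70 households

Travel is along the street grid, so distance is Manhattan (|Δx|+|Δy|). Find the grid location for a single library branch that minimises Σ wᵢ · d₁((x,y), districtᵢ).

Manhattan distance separates: Σwᵢ(|x−xᵢ|+|y−yᵢ|) = Σwᵢ|x−xᵢ| + Σwᵢ|y−yᵢ|, so x and y are optimised independently as 1-D weighted medians.
Total weight W = 470; half = 235.
x-coordinate, sorted with cumulative weight:
  x=1 (D, w=125) cum 125
  x=9 (B, w=80) cum 205
  x=11 (C, w=70) cum 275  ← median
  x=14 (E, w=40) cum 315
  x=15 (A, w=30) cum 345
  x=15 (F, w=55) cum 400
  x=15 (G, w=70) cum 470
⇒ x* = 11
y-coordinate, sorted with cumulative weight:
  y=0 (G, w=70) cum 70
  y=3 (B, w=80) cum 150
  y=3 (C, w=70) cum 220
  y=3 (D, w=125) cum 345  ← median
  y=4 (E, w=40) cum 385
  y=11 (A, w=30) cum 415
  y=14 (F, w=55) cum 470
⇒ y* = 3

(11, 3)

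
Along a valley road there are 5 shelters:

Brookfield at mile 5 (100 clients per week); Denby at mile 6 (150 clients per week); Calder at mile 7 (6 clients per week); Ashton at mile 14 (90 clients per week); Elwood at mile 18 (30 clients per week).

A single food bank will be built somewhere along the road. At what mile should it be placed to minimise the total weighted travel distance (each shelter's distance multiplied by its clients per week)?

x = 6

For a sum of weighted absolute distances on a line, the optimum is the weighted median (not the mean). Total weight W = 376; half-weight = 188.
Sort by position and accumulate weight:
  mile 5 (Brookfield, w=100) → cum 100
  mile 6 (Denby, w=150) → cum 250  ≥ 188 → median here
  mile 7 (Calder, w=6) → cum 256
  mile 14 (Ashton, w=90) → cum 346
  mile 18 (Elwood, w=30) → cum 376
Optimal location: mile 6.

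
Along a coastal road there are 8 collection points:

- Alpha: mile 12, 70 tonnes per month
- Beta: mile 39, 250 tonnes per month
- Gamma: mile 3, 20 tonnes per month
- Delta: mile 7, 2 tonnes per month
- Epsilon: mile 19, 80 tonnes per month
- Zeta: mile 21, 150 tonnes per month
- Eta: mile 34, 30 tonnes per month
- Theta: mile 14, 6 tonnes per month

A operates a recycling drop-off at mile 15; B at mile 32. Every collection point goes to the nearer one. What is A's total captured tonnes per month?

328

The indifferent point is the midpoint (15+32)/2 = 23.5; collection points left of it (closer to A at 15) go to A, those right go to B.
  Gamma at 3 (w=20) → A
  Delta at 7 (w=2) → A
  Alpha at 12 (w=70) → A
  Theta at 14 (w=6) → A
  Epsilon at 19 (w=80) → A
  Zeta at 21 (w=150) → A
  Eta at 34 (w=30) → B
  Beta at 39 (w=250) → B
A captures 328; B captures 280.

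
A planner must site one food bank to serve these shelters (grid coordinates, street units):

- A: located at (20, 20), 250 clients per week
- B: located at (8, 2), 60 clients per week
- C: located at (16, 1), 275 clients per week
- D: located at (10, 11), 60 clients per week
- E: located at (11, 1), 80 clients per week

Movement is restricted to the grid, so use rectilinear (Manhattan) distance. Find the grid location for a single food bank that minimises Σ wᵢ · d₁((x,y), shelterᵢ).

Manhattan distance separates: Σwᵢ(|x−xᵢ|+|y−yᵢ|) = Σwᵢ|x−xᵢ| + Σwᵢ|y−yᵢ|, so x and y are optimised independently as 1-D weighted medians.
Total weight W = 725; half = 362.5.
x-coordinate, sorted with cumulative weight:
  x=8 (B, w=60) cum 60
  x=10 (D, w=60) cum 120
  x=11 (E, w=80) cum 200
  x=16 (C, w=275) cum 475  ← median
  x=20 (A, w=250) cum 725
⇒ x* = 16
y-coordinate, sorted with cumulative weight:
  y=1 (C, w=275) cum 275
  y=1 (E, w=80) cum 355
  y=2 (B, w=60) cum 415  ← median
  y=11 (D, w=60) cum 475
  y=20 (A, w=250) cum 725
⇒ y* = 2

(16, 2)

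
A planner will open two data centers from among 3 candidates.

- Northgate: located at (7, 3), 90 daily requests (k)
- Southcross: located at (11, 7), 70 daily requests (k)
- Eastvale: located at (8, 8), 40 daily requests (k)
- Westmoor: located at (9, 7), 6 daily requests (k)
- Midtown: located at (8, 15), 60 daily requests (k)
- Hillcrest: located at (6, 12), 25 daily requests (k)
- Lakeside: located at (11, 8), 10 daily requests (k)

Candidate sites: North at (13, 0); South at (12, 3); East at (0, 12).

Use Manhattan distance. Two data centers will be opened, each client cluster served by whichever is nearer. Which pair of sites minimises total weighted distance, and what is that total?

Evaluate every pair (each demand assigned to the nearer of the two):
  {South, East}: total = 2072
  {North, South}: total = 2597
  {North, East}: total = 2896
Best pair: {South, East} with total 2072.

{South, East}, total 2072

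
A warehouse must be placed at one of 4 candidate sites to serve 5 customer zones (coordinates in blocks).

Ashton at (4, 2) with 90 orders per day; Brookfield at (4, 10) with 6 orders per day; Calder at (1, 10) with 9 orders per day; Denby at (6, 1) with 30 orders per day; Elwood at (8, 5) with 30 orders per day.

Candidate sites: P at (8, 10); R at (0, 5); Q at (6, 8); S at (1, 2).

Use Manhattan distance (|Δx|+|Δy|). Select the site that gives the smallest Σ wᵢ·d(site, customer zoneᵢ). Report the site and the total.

S, total 888 blocks

Total weighted distance at each candidate:
  P (8, 10): total = 1647
  R (0, 5): total = 1278
  Q (6, 8): total = 1167
  S (1, 2): total = 888
Minimum is at S with total 888 blocks.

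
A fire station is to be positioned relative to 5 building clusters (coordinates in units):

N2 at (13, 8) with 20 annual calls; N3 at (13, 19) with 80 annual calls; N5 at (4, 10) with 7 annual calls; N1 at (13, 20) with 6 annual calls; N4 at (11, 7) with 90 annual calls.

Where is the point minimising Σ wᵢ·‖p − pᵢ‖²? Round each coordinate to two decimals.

The minimiser of Σwᵢ‖p−pᵢ‖² is the weighted centroid p* = (Σwᵢpᵢ)/(Σwᵢ).
Σwᵢ = 203.
Σwᵢxᵢ = 20·13 + 80·13 + 7·4 + 6·13 + 90·11 = 2396.
Σwᵢyᵢ = 20·8 + 80·19 + 7·10 + 6·20 + 90·7 = 2500.
x* = 2396/203 = 11.80, y* = 2500/203 = 12.32.

(11.80, 12.32)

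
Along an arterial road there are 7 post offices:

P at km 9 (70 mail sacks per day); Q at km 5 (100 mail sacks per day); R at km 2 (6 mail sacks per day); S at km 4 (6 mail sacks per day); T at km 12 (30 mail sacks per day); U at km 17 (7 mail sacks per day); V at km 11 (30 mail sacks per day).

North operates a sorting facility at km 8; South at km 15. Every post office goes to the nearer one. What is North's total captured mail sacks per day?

212

The indifferent point is the midpoint (8+15)/2 = 11.5; post offices left of it (closer to North at 8) go to North, those right go to South.
  R at 2 (w=6) → North
  S at 4 (w=6) → North
  Q at 5 (w=100) → North
  P at 9 (w=70) → North
  V at 11 (w=30) → North
  T at 12 (w=30) → South
  U at 17 (w=7) → South
North captures 212; South captures 37.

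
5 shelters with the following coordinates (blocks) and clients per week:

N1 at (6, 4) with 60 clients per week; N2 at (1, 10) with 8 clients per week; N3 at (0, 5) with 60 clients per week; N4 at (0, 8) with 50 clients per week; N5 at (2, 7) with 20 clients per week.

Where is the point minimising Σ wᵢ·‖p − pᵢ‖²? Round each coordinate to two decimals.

The minimiser of Σwᵢ‖p−pᵢ‖² is the weighted centroid p* = (Σwᵢpᵢ)/(Σwᵢ).
Σwᵢ = 198.
Σwᵢxᵢ = 60·6 + 8·1 + 60·0 + 50·0 + 20·2 = 408.
Σwᵢyᵢ = 60·4 + 8·10 + 60·5 + 50·8 + 20·7 = 1160.
x* = 408/198 = 2.06, y* = 1160/198 = 5.86.

(2.06, 5.86)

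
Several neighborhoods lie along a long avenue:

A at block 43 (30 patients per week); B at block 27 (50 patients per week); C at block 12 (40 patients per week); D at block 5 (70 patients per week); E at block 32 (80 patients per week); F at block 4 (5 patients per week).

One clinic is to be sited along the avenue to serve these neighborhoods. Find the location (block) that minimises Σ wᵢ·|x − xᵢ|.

For a sum of weighted absolute distances on a line, the optimum is the weighted median (not the mean). Total weight W = 275; half-weight = 137.5.
Sort by position and accumulate weight:
  block 4 (F, w=5) → cum 5
  block 5 (D, w=70) → cum 75
  block 12 (C, w=40) → cum 115
  block 27 (B, w=50) → cum 165  ≥ 137.5 → median here
  block 32 (E, w=80) → cum 245
  block 43 (A, w=30) → cum 275
Optimal location: block 27.

x = 27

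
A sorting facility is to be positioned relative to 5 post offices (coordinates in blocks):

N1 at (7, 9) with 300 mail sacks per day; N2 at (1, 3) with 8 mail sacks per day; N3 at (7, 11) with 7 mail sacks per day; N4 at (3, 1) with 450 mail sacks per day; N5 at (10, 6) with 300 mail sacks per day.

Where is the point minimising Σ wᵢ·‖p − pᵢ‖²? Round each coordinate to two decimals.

(6.11, 4.74)

The minimiser of Σwᵢ‖p−pᵢ‖² is the weighted centroid p* = (Σwᵢpᵢ)/(Σwᵢ).
Σwᵢ = 1065.
Σwᵢxᵢ = 300·7 + 8·1 + 7·7 + 450·3 + 300·10 = 6507.
Σwᵢyᵢ = 300·9 + 8·3 + 7·11 + 450·1 + 300·6 = 5051.
x* = 6507/1065 = 6.11, y* = 5051/1065 = 4.74.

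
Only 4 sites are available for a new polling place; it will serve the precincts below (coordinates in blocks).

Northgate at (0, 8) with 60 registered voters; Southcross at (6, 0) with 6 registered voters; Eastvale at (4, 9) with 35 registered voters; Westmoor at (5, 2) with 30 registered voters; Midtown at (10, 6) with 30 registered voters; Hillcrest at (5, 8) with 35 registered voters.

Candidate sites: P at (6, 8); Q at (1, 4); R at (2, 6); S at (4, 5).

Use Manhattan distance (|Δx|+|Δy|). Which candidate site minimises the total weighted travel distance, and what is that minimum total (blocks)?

P, total 938 blocks

Total weighted distance at each candidate:
  P (6, 8): total = 938
  Q (1, 4): total = 1424
  R (2, 6): total = 1100
  S (4, 5): total = 1072
Minimum is at P with total 938 blocks.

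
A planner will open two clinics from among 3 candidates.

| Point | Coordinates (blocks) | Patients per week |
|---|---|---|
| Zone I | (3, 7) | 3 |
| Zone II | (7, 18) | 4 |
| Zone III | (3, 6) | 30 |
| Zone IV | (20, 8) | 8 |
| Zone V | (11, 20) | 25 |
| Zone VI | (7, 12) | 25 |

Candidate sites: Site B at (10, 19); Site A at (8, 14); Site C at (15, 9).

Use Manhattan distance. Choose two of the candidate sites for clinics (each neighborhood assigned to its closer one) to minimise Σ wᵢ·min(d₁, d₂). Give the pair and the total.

Evaluate every pair (each demand assigned to the nearer of the two):
  {Site B, Site A}: total = 711
  {Site A, Site C}: total = 794
  {Site B, Site C}: total = 856
Best pair: {Site B, Site A} with total 711.

{Site B, Site A}, total 711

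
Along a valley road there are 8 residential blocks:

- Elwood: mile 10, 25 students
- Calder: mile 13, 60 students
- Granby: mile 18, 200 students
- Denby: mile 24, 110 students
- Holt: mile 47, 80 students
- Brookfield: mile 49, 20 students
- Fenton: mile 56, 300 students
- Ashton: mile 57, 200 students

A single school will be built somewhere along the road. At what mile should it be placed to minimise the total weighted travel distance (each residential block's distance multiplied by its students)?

For a sum of weighted absolute distances on a line, the optimum is the weighted median (not the mean). Total weight W = 995; half-weight = 497.5.
Sort by position and accumulate weight:
  mile 10 (Elwood, w=25) → cum 25
  mile 13 (Calder, w=60) → cum 85
  mile 18 (Granby, w=200) → cum 285
  mile 24 (Denby, w=110) → cum 395
  mile 47 (Holt, w=80) → cum 475
  mile 49 (Brookfield, w=20) → cum 495
  mile 56 (Fenton, w=300) → cum 795  ≥ 497.5 → median here
  mile 57 (Ashton, w=200) → cum 995
Optimal location: mile 56.

x = 56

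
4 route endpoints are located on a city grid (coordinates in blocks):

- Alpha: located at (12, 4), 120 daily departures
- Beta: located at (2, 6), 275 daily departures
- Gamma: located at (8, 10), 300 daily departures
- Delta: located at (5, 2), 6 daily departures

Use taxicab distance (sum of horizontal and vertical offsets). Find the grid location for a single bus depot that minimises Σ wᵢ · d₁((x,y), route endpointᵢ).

(8, 6)

Manhattan distance separates: Σwᵢ(|x−xᵢ|+|y−yᵢ|) = Σwᵢ|x−xᵢ| + Σwᵢ|y−yᵢ|, so x and y are optimised independently as 1-D weighted medians.
Total weight W = 701; half = 350.5.
x-coordinate, sorted with cumulative weight:
  x=2 (Beta, w=275) cum 275
  x=5 (Delta, w=6) cum 281
  x=8 (Gamma, w=300) cum 581  ← median
  x=12 (Alpha, w=120) cum 701
⇒ x* = 8
y-coordinate, sorted with cumulative weight:
  y=2 (Delta, w=6) cum 6
  y=4 (Alpha, w=120) cum 126
  y=6 (Beta, w=275) cum 401  ← median
  y=10 (Gamma, w=300) cum 701
⇒ y* = 6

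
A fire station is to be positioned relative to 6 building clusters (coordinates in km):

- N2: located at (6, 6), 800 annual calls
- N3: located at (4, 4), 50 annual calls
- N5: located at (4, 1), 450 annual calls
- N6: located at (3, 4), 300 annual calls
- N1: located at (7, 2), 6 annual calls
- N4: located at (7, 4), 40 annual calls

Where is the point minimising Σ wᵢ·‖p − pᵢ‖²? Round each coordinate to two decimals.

(4.87, 4.14)

The minimiser of Σwᵢ‖p−pᵢ‖² is the weighted centroid p* = (Σwᵢpᵢ)/(Σwᵢ).
Σwᵢ = 1646.
Σwᵢxᵢ = 800·6 + 50·4 + 450·4 + 300·3 + 6·7 + 40·7 = 8022.
Σwᵢyᵢ = 800·6 + 50·4 + 450·1 + 300·4 + 6·2 + 40·4 = 6822.
x* = 8022/1646 = 4.87, y* = 6822/1646 = 4.14.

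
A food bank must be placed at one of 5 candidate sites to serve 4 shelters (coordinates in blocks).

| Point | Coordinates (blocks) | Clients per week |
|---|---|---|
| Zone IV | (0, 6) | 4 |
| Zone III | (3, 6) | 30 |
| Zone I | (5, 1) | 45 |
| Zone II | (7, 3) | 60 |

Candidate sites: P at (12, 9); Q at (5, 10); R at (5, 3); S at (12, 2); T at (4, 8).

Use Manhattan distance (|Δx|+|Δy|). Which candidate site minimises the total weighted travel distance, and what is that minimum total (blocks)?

R, total 392 blocks

Total weighted distance at each candidate:
  P (12, 9): total = 1755
  Q (5, 10): total = 1161
  R (5, 3): total = 392
  S (12, 2): total = 1174
  T (4, 8): total = 954
Minimum is at R with total 392 blocks.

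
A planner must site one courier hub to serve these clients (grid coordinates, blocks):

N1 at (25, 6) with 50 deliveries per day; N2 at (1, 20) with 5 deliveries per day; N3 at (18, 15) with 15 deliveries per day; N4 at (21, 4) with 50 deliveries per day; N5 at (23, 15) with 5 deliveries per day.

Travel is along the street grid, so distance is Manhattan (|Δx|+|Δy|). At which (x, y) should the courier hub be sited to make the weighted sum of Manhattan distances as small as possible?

(21, 6)

Manhattan distance separates: Σwᵢ(|x−xᵢ|+|y−yᵢ|) = Σwᵢ|x−xᵢ| + Σwᵢ|y−yᵢ|, so x and y are optimised independently as 1-D weighted medians.
Total weight W = 125; half = 62.5.
x-coordinate, sorted with cumulative weight:
  x=1 (N2, w=5) cum 5
  x=18 (N3, w=15) cum 20
  x=21 (N4, w=50) cum 70  ← median
  x=23 (N5, w=5) cum 75
  x=25 (N1, w=50) cum 125
⇒ x* = 21
y-coordinate, sorted with cumulative weight:
  y=4 (N4, w=50) cum 50
  y=6 (N1, w=50) cum 100  ← median
  y=15 (N3, w=15) cum 115
  y=15 (N5, w=5) cum 120
  y=20 (N2, w=5) cum 125
⇒ y* = 6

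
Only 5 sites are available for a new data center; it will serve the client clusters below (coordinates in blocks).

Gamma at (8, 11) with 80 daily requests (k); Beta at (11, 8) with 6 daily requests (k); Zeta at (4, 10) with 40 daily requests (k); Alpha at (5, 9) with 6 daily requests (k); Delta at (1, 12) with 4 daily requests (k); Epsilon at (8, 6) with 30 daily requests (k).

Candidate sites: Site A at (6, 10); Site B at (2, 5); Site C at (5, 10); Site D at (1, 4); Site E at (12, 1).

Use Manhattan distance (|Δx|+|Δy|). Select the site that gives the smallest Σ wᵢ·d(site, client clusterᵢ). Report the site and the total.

Site A, total 582 blocks

Total weighted distance at each candidate:
  Site A (6, 10): total = 582
  Site B (2, 5): total = 1596
  Site C (5, 10): total = 648
  Site D (1, 4): total = 1920
  Site E (12, 1): total = 2296
Minimum is at Site A with total 582 blocks.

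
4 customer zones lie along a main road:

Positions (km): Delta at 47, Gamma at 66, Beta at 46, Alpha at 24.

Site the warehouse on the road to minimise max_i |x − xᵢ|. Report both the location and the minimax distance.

The 1-center on a line is the midpoint of the two extreme points: leftmost at 24, rightmost at 66.
Optimal location = (24 + 66)/2 = 45; maximum distance = (66 − 24)/2 = 21.

location 45, max distance 21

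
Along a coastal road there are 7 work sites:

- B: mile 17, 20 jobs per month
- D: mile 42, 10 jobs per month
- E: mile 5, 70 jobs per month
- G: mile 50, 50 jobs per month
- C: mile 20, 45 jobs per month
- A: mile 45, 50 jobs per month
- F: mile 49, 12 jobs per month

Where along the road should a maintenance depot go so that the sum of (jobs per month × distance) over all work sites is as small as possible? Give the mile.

x = 20

For a sum of weighted absolute distances on a line, the optimum is the weighted median (not the mean). Total weight W = 257; half-weight = 128.5.
Sort by position and accumulate weight:
  mile 5 (E, w=70) → cum 70
  mile 17 (B, w=20) → cum 90
  mile 20 (C, w=45) → cum 135  ≥ 128.5 → median here
  mile 42 (D, w=10) → cum 145
  mile 45 (A, w=50) → cum 195
  mile 49 (F, w=12) → cum 207
  mile 50 (G, w=50) → cum 257
Optimal location: mile 20.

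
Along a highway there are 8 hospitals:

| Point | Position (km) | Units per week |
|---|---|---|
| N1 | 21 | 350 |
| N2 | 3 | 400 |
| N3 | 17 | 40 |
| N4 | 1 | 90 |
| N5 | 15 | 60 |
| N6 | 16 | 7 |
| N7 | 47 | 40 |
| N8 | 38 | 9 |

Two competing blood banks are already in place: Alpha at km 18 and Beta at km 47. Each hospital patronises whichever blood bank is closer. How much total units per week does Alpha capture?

The indifferent point is the midpoint (18+47)/2 = 32.5; hospitals left of it (closer to Alpha at 18) go to Alpha, those right go to Beta.
  N4 at 1 (w=90) → Alpha
  N2 at 3 (w=400) → Alpha
  N5 at 15 (w=60) → Alpha
  N6 at 16 (w=7) → Alpha
  N3 at 17 (w=40) → Alpha
  N1 at 21 (w=350) → Alpha
  N8 at 38 (w=9) → Beta
  N7 at 47 (w=40) → Beta
Alpha captures 947; Beta captures 49.

947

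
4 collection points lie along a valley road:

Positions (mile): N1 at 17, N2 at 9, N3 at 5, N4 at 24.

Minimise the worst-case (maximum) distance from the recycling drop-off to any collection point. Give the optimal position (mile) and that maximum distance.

location 14.5, max distance 9.5

The 1-center on a line is the midpoint of the two extreme points: leftmost at 5, rightmost at 24.
Optimal location = (5 + 24)/2 = 14.5; maximum distance = (24 − 5)/2 = 9.5.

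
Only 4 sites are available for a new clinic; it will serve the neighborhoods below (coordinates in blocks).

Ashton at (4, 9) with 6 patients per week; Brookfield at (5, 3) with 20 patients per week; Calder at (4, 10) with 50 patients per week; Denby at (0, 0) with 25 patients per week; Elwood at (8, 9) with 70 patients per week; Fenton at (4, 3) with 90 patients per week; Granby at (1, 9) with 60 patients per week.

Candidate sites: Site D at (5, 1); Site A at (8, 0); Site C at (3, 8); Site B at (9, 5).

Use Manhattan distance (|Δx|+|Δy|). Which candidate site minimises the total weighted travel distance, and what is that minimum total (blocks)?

Total weighted distance at each candidate:
  Site D (5, 1): total = 2504
  Site A (8, 0): total = 3318
  Site C (3, 8): total = 1717
  Site B (9, 5): total = 2724
Minimum is at Site C with total 1717 blocks.

Site C, total 1717 blocks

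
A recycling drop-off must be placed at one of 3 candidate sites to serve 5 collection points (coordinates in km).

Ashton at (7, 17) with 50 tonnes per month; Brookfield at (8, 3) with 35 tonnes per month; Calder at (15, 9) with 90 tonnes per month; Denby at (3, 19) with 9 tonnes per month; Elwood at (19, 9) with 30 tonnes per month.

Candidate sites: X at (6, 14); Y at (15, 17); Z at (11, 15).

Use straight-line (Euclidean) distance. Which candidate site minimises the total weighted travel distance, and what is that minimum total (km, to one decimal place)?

Z, total 1686.0 km

Total weighted distance at each candidate:
  X (6, 14): total = 1946.4
  Y (15, 17): total = 2045.7
  Z (11, 15): total = 1686.0
Minimum is at Z with total 1686.0 km.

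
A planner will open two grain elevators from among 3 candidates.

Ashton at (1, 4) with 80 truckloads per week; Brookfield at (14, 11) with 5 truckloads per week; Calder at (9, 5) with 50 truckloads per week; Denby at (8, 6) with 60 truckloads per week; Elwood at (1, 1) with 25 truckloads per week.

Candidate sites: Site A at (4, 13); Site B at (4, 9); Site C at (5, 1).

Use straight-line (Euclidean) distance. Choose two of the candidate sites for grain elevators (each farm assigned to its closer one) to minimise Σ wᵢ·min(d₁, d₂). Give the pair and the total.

Evaluate every pair (each demand assigned to the nearer of the two):
  {Site B, Site C}: total = 1133.8
  {Site A, Site C}: total = 1183.7
  {Site A, Site B}: total = 1351.2
Best pair: {Site B, Site C} with total 1133.8.

{Site B, Site C}, total 1133.8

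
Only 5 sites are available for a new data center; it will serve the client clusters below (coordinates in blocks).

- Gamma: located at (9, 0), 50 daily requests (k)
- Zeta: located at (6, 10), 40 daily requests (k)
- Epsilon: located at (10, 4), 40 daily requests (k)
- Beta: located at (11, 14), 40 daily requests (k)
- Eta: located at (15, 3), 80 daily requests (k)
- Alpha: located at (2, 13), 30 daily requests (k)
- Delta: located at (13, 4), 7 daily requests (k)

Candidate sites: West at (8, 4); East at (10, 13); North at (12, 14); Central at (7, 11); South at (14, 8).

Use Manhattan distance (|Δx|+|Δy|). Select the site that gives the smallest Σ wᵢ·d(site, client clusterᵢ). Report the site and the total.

West, total 2295 blocks

Total weighted distance at each candidate:
  West (8, 4): total = 2295
  East (10, 13): total = 2944
  North (12, 14): total = 3297
  Central (7, 11): total = 2991
  South (14, 8): total = 2755
Minimum is at West with total 2295 blocks.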